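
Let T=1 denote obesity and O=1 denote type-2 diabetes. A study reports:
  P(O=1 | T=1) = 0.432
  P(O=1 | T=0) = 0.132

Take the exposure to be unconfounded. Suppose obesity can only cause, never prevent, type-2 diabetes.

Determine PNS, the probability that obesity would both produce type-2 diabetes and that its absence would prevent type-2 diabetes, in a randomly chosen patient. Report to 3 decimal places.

Let p₁ = 0.432, p₀ = 0.132.
Under exogeneity and monotonicity, PNS = p₁ − p₀.
PNS = 0.432 − 0.132 = 0.3

PNS ≈ 0.300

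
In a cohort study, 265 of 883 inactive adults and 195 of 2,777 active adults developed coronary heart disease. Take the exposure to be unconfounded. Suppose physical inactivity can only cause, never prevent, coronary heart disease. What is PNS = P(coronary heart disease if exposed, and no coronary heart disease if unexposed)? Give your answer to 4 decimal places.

PNS ≈ 0.2299

p₁ = P(outcome | exposed) = 265/883 = 0.30011
p₀ = P(outcome | unexposed) = 195/2777 = 0.07022
Under exogeneity and monotonicity, PNS = p₁ − p₀.
PNS = 0.30011 − 0.07022 = 0.22989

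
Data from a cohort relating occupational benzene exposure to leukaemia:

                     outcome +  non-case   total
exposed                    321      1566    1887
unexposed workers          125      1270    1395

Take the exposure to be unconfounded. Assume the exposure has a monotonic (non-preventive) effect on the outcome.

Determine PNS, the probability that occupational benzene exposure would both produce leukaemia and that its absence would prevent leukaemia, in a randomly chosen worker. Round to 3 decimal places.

PNS ≈ 0.081

p₁ = P(outcome | exposed) = 321/1887 = 0.17011
p₀ = P(outcome | unexposed) = 125/1395 = 0.089606
Under exogeneity and monotonicity, PNS = p₁ − p₀.
PNS = 0.17011 − 0.089606 = 0.080506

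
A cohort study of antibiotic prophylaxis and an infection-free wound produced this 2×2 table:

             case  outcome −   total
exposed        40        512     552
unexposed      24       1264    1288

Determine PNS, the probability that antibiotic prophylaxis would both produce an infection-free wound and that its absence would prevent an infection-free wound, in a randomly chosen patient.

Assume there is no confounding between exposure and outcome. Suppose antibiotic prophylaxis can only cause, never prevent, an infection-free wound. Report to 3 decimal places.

PNS ≈ 0.054

p₁ = P(outcome | exposed) = 40/552 = 0.072464
p₀ = P(outcome | unexposed) = 24/1288 = 0.018634
Under exogeneity and monotonicity, PNS = p₁ − p₀.
PNS = 0.072464 − 0.018634 = 0.05383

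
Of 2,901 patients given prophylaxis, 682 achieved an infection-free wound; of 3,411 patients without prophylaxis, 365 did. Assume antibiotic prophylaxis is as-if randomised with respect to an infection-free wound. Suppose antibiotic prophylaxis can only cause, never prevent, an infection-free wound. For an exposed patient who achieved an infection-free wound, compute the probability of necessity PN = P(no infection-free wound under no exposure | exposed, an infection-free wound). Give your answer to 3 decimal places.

PN ≈ 0.545

p₁ = P(outcome | exposed) = 682/2901 = 0.23509
p₀ = P(outcome | unexposed) = 365/3411 = 0.10701
Under exogeneity and monotonicity, PN = (p₁ − p₀) / p₁.
PN = (0.23509 − 0.10701) / 0.23509 = 0.12808 / 0.23509 ≈ 0.5448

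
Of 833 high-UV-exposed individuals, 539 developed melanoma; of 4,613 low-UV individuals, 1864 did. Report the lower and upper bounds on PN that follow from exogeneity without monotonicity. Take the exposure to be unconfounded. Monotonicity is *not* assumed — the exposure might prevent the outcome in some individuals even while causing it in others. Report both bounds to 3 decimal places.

0.376 ≤ PN ≤ 0.921

p₁ = P(outcome | exposed) = 539/833 = 0.64706
p₀ = P(outcome | unexposed) = 1864/4613 = 0.40408
Under exogeneity alone the bounds on PN are max{0,(p₁−p₀)/p₁} ≤ PN ≤ min{1,(1−p₀)/p₁}.
  lower = (p₁ − p₀)/p₁ = 0.24298 / 0.64706 ≈ 0.3755
  upper = min{1, (1 − p₀)/p₁} = 0.59592 / 0.64706 ≈ 0.9210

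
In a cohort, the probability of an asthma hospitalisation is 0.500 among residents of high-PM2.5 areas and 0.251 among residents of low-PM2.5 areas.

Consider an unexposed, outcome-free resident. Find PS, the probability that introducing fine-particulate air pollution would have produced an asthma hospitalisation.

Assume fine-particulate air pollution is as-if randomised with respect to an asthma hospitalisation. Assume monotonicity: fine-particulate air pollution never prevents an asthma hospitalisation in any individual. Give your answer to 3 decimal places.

PS ≈ 0.332

Let p₁ = 0.5, p₀ = 0.251.
Under exogeneity and monotonicity, PS = (p₁ − p₀) / (1 − p₀).
PS = (0.5 − 0.251) / (1 − 0.251) = 0.249 / 0.749 ≈ 0.3324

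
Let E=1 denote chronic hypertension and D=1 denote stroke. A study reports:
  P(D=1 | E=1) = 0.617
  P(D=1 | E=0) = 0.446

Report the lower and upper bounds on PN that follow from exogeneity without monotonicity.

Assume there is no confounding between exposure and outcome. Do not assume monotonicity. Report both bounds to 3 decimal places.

0.277 ≤ PN ≤ 0.898

Let p₁ = 0.617, p₀ = 0.446.
Under exogeneity alone the bounds on PN are max{0,(p₁−p₀)/p₁} ≤ PN ≤ min{1,(1−p₀)/p₁}.
  lower = (p₁ − p₀)/p₁ = 0.171 / 0.617 ≈ 0.2771
  upper = min{1, (1 − p₀)/p₁} = 0.554 / 0.617 ≈ 0.8979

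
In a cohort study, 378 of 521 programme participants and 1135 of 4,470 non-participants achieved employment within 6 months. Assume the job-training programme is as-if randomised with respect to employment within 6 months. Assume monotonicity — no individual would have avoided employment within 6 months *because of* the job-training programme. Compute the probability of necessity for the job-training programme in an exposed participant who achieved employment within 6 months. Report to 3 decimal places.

p₁ = P(outcome | exposed) = 378/521 = 0.72553
p₀ = P(outcome | unexposed) = 1135/4470 = 0.25391
Under exogeneity and monotonicity, PN = (p₁ − p₀) / p₁.
PN = (0.72553 − 0.25391) / 0.72553 = 0.47161 / 0.72553 ≈ 0.6500

PN ≈ 0.650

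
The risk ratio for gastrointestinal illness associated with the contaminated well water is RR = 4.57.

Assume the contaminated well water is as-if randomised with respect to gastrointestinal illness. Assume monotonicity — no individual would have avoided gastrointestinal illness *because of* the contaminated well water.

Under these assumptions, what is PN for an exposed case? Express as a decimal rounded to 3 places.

PN ≈ 0.781

Under exogeneity and monotonicity, PN = (RR − 1) / RR = 1 − 1/RR.
PN = (4.57 − 1) / 4.57 = 3.57 / 4.57 ≈ 0.7812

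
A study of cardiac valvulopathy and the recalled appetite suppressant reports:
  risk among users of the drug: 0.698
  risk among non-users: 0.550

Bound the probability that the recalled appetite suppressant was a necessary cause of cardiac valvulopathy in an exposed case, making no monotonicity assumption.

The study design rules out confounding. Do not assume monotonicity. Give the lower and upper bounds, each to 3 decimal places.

Let p₁ = 0.698, p₀ = 0.55.
Under exogeneity alone the bounds on PN are max{0,(p₁−p₀)/p₁} ≤ PN ≤ min{1,(1−p₀)/p₁}.
  lower = (p₁ − p₀)/p₁ = 0.148 / 0.698 ≈ 0.2120
  upper = min{1, (1 − p₀)/p₁} = 0.45 / 0.698 ≈ 0.6447

0.212 ≤ PN ≤ 0.645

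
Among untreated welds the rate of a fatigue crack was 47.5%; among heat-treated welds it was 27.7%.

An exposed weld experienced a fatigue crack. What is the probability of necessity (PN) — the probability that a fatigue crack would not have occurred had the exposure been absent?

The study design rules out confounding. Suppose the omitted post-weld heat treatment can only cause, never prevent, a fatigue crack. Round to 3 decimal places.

p₁ = 0.475, p₀ = 0.277.
Under exogeneity and monotonicity, PN = (p₁ − p₀) / p₁.
PN = (0.475 − 0.277) / 0.475 = 0.198 / 0.475 ≈ 0.4168

PN ≈ 0.417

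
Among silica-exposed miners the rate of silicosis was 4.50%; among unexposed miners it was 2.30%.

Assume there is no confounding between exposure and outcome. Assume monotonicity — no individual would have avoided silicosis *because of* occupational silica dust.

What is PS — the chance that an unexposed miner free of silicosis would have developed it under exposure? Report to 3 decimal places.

p₁ = 0.045, p₀ = 0.023.
Under exogeneity and monotonicity, PS = (p₁ − p₀) / (1 − p₀).
PS = (0.045 − 0.023) / (1 − 0.023) = 0.022 / 0.977 ≈ 0.0225

PS ≈ 0.023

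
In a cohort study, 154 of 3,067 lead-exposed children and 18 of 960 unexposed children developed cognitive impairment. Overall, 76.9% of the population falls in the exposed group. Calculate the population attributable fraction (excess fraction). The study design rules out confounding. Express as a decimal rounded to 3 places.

PAF ≈ 0.563

p₁ = P(outcome | exposed) = 154/3067 = 0.050212
p₀ = P(outcome | unexposed) = 18/960 = 0.01875
Overall risk P(Y=1) = π·p₁ + (1−π)·p₀ = 0.769×0.050212 + 0.231×0.01875 = 0.042944.
Under exogeneity, PAF = [P(Y=1) − p₀] / P(Y=1).
PAF = (0.042944 − 0.01875) / 0.042944 ≈ 0.5634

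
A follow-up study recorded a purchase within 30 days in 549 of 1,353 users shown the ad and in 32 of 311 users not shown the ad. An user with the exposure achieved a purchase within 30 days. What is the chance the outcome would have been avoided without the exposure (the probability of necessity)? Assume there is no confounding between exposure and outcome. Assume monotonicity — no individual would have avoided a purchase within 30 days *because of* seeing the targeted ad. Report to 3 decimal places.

PN ≈ 0.746

p₁ = P(outcome | exposed) = 549/1353 = 0.40576
p₀ = P(outcome | unexposed) = 32/311 = 0.10289
Under exogeneity and monotonicity, PN = (p₁ − p₀) / p₁.
PN = (0.40576 − 0.10289) / 0.40576 = 0.30287 / 0.40576 ≈ 0.7464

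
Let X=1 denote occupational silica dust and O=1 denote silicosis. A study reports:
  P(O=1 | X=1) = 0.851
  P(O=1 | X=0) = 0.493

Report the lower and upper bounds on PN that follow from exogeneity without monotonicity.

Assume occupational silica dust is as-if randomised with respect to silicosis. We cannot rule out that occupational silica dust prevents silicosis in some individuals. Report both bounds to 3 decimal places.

0.421 ≤ PN ≤ 0.596

Let p₁ = 0.851, p₀ = 0.493.
Under exogeneity alone the bounds on PN are max{0,(p₁−p₀)/p₁} ≤ PN ≤ min{1,(1−p₀)/p₁}.
  lower = (p₁ − p₀)/p₁ = 0.358 / 0.851 ≈ 0.4207
  upper = min{1, (1 − p₀)/p₁} = 0.507 / 0.851 ≈ 0.5958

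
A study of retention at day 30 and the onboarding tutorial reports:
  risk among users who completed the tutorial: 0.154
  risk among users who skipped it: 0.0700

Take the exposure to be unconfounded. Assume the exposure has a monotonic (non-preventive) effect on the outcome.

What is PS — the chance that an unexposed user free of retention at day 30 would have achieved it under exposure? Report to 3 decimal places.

PS ≈ 0.090

Let p₁ = 0.154, p₀ = 0.07.
Under exogeneity and monotonicity, PS = (p₁ − p₀) / (1 − p₀).
PS = (0.154 − 0.07) / (1 − 0.07) = 0.084 / 0.93 ≈ 0.0903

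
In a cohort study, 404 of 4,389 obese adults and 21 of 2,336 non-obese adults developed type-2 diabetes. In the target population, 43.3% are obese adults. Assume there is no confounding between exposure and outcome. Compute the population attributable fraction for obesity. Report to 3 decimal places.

PAF ≈ 0.800

p₁ = P(outcome | exposed) = 404/4389 = 0.092048
p₀ = P(outcome | unexposed) = 21/2336 = 0.0089897
Overall risk P(Y=1) = π·p₁ + (1−π)·p₀ = 0.433×0.092048 + 0.567×0.0089897 = 0.044954.
Under exogeneity, PAF = [P(Y=1) − p₀] / P(Y=1).
PAF = (0.044954 − 0.0089897) / 0.044954 ≈ 0.8000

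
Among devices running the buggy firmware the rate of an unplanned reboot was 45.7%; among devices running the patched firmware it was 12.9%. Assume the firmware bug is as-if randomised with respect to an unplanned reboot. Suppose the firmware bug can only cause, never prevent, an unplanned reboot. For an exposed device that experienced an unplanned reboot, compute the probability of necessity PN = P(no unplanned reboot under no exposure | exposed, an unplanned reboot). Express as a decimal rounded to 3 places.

p₁ = 0.457, p₀ = 0.129.
Under exogeneity and monotonicity, PN = (p₁ − p₀) / p₁.
PN = (0.457 − 0.129) / 0.457 = 0.328 / 0.457 ≈ 0.7177

PN ≈ 0.718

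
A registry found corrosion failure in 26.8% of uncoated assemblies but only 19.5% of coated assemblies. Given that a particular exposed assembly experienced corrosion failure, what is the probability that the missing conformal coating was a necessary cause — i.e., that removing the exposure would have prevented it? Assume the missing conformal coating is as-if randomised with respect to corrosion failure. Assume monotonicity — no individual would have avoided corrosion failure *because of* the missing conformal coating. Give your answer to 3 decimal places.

PN ≈ 0.272

p₁ = 0.268, p₀ = 0.195.
Under exogeneity and monotonicity, PN = (p₁ − p₀) / p₁.
PN = (0.268 − 0.195) / 0.268 = 0.073 / 0.268 ≈ 0.2724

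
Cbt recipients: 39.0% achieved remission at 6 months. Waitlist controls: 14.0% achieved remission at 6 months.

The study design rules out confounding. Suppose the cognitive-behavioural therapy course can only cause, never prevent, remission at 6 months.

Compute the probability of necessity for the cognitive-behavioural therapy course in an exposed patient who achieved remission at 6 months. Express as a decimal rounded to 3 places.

p₁ = 0.39, p₀ = 0.14.
Under exogeneity and monotonicity, PN = (p₁ − p₀) / p₁.
PN = (0.39 − 0.14) / 0.39 = 0.25 / 0.39 ≈ 0.6410

PN ≈ 0.641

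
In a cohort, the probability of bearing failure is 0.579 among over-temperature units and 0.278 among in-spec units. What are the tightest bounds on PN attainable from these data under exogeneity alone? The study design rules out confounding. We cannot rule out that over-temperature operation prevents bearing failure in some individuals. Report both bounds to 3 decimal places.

0.520 ≤ PN ≤ 1.000

Let p₁ = 0.579, p₀ = 0.278.
Under exogeneity alone the bounds on PN are max{0,(p₁−p₀)/p₁} ≤ PN ≤ min{1,(1−p₀)/p₁}.
  lower = (p₁ − p₀)/p₁ = 0.301 / 0.579 ≈ 0.5199
  upper = min{1, (1 − p₀)/p₁} = 0.722 / 0.579 ≈ 1.2470 → capped at 1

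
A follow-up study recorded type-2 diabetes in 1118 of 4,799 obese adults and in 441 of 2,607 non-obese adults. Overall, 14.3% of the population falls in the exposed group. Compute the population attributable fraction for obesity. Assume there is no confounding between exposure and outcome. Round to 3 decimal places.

PAF ≈ 0.051

p₁ = P(outcome | exposed) = 1118/4799 = 0.23297
p₀ = P(outcome | unexposed) = 441/2607 = 0.16916
Overall risk P(Y=1) = π·p₁ + (1−π)·p₀ = 0.143×0.23297 + 0.857×0.16916 = 0.17828.
Under exogeneity, PAF = [P(Y=1) − p₀] / P(Y=1).
PAF = (0.17828 − 0.16916) / 0.17828 ≈ 0.0512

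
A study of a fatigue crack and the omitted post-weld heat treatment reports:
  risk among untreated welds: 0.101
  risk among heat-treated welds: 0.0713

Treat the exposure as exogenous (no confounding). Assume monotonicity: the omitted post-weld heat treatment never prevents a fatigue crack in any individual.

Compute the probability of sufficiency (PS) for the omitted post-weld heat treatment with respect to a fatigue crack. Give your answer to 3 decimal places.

PS ≈ 0.032

Let p₁ = 0.101, p₀ = 0.0713.
Under exogeneity and monotonicity, PS = (p₁ − p₀) / (1 − p₀).
PS = (0.101 − 0.0713) / (1 − 0.0713) = 0.0297 / 0.9287 ≈ 0.0320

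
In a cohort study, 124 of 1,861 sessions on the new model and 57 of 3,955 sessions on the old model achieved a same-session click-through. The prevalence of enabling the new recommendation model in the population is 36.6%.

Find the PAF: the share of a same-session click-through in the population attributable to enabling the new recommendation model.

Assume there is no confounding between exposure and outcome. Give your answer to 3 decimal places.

p₁ = P(outcome | exposed) = 124/1861 = 0.066631
p₀ = P(outcome | unexposed) = 57/3955 = 0.014412
Overall risk P(Y=1) = π·p₁ + (1−π)·p₀ = 0.366×0.066631 + 0.634×0.014412 = 0.033524.
Under exogeneity, PAF = [P(Y=1) − p₀] / P(Y=1).
PAF = (0.033524 − 0.014412) / 0.033524 ≈ 0.5701

PAF ≈ 0.570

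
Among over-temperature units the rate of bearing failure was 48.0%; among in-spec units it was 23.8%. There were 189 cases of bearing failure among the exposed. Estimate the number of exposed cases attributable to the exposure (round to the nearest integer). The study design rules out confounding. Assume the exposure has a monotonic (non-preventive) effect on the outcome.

about 95 cases

p₁ = 0.48, p₀ = 0.238.
PN = (p₁ − p₀)/p₁ = (0.48 − 0.238) / 0.48 ≈ 0.50417.
Attributable cases ≈ PN × (exposed cases) = 0.50417 × 189 ≈ 95.29.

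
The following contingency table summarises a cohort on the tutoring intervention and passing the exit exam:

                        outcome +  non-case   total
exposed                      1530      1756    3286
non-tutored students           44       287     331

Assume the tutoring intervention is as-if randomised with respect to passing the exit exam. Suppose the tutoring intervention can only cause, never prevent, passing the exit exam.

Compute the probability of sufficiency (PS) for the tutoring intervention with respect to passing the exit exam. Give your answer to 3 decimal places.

p₁ = P(outcome | exposed) = 1530/3286 = 0.46561
p₀ = P(outcome | unexposed) = 44/331 = 0.13293
Under exogeneity and monotonicity, PS = (p₁ − p₀) / (1 − p₀).
PS = (0.46561 − 0.13293) / (1 − 0.13293) = 0.33268 / 0.86707 ≈ 0.3837

PS ≈ 0.384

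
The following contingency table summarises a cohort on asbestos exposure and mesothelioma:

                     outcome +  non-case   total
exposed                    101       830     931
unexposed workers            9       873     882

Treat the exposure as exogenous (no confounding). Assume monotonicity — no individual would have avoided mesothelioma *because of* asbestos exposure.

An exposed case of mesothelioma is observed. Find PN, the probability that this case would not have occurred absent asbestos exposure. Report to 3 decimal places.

PN ≈ 0.906

p₁ = P(outcome | exposed) = 101/931 = 0.10849
p₀ = P(outcome | unexposed) = 9/882 = 0.010204
Under exogeneity and monotonicity, PN = (p₁ − p₀)/p₁.
PN = (0.10849 − 0.010204) / 0.10849 ≈ 0.9059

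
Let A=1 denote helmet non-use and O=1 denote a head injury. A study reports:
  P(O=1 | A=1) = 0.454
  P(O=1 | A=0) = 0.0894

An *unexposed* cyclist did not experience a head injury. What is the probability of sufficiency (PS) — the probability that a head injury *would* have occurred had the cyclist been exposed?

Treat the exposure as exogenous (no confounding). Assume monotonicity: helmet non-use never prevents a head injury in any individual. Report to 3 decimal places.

Let p₁ = 0.454, p₀ = 0.0894.
Under exogeneity and monotonicity, PS = (p₁ − p₀) / (1 − p₀).
PS = (0.454 − 0.0894) / (1 − 0.0894) = 0.3646 / 0.9106 ≈ 0.4004

PS ≈ 0.400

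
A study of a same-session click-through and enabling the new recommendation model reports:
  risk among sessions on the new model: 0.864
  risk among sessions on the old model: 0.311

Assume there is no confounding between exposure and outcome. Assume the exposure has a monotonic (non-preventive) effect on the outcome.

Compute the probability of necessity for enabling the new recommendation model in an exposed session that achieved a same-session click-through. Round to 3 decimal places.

Let p₁ = 0.864, p₀ = 0.311.
Under exogeneity and monotonicity, PN = (p₁ − p₀) / p₁.
PN = (0.864 − 0.311) / 0.864 = 0.553 / 0.864 ≈ 0.6400

PN ≈ 0.640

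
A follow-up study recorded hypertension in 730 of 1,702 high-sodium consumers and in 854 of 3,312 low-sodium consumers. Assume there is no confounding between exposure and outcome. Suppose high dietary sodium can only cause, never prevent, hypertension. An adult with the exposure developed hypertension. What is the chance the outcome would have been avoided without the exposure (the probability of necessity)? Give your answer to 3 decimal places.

p₁ = P(outcome | exposed) = 730/1702 = 0.42891
p₀ = P(outcome | unexposed) = 854/3312 = 0.25785
Under exogeneity and monotonicity, PN = (p₁ − p₀) / p₁.
PN = (0.42891 − 0.25785) / 0.42891 = 0.17106 / 0.42891 ≈ 0.3988

PN ≈ 0.399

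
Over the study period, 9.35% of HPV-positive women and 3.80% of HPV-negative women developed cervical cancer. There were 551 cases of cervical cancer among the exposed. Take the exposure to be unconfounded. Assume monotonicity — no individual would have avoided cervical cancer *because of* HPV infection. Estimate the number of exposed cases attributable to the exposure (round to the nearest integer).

about 327 cases

p₁ = 0.0935, p₀ = 0.038.
PN = (p₁ − p₀)/p₁ = (0.0935 − 0.038) / 0.0935 ≈ 0.59358.
Attributable cases ≈ PN × (exposed cases) = 0.59358 × 551 ≈ 327.06.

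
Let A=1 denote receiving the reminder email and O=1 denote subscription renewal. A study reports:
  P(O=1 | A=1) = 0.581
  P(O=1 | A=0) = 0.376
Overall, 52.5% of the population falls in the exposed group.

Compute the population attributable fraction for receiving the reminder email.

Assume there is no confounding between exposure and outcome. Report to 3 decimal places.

Let p₁ = 0.581, p₀ = 0.376.
Overall risk P(Y=1) = π·p₁ + (1−π)·p₀ = 0.525×0.581 + 0.475×0.376 = 0.48362.
Under exogeneity, PAF = [P(Y=1) − p₀] / P(Y=1).
PAF = (0.48362 − 0.376) / 0.48362 ≈ 0.2225

PAF ≈ 0.223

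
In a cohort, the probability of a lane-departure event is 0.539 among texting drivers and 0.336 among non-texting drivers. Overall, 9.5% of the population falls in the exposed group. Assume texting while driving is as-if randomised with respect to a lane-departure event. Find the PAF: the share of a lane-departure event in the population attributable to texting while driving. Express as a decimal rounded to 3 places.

Let p₁ = 0.539, p₀ = 0.336.
Overall risk P(Y=1) = π·p₁ + (1−π)·p₀ = 0.095×0.539 + 0.905×0.336 = 0.35529.
Under exogeneity, PAF = [P(Y=1) − p₀] / P(Y=1).
PAF = (0.35529 − 0.336) / 0.35529 ≈ 0.0543

PAF ≈ 0.054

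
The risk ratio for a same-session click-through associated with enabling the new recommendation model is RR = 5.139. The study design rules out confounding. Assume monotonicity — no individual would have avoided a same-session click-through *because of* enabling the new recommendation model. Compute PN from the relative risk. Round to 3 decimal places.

Under exogeneity and monotonicity, PN = (RR − 1) / RR = 1 − 1/RR.
PN = (5.139 − 1) / 5.139 = 4.139 / 5.139 ≈ 0.8054

PN ≈ 0.805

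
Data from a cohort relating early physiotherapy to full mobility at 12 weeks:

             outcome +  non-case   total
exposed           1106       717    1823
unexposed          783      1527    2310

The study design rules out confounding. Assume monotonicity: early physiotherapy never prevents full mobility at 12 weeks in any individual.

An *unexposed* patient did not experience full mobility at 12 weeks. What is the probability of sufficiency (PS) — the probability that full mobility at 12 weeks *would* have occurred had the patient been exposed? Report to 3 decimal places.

PS ≈ 0.405

p₁ = P(outcome | exposed) = 1106/1823 = 0.60669
p₀ = P(outcome | unexposed) = 783/2310 = 0.33896
Under exogeneity and monotonicity, PS = (p₁ − p₀)/(1 − p₀).
PS = (0.60669 − 0.33896) / 0.66104 ≈ 0.4050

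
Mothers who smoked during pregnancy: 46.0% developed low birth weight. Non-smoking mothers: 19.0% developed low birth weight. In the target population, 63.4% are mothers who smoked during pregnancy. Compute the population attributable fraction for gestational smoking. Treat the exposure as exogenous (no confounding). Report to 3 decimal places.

p₁ = 0.46, p₀ = 0.19.
Overall risk P(Y=1) = π·p₁ + (1−π)·p₀ = 0.634×0.46 + 0.366×0.19 = 0.36118.
Under exogeneity, PAF = [P(Y=1) − p₀] / P(Y=1).
PAF = (0.36118 − 0.19) / 0.36118 ≈ 0.4739

PAF ≈ 0.474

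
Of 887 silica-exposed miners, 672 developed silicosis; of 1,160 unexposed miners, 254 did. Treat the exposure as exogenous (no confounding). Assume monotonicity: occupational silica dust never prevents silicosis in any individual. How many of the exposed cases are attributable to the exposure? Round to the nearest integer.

p₁ = P(outcome | exposed) = 672/887 = 0.75761
p₀ = P(outcome | unexposed) = 254/1160 = 0.21897
PN = (p₁ − p₀)/p₁ = (0.75761 − 0.21897) / 0.75761 ≈ 0.71098.
Attributable cases ≈ PN × (exposed cases) = 0.71098 × 672 ≈ 477.78.

about 478 cases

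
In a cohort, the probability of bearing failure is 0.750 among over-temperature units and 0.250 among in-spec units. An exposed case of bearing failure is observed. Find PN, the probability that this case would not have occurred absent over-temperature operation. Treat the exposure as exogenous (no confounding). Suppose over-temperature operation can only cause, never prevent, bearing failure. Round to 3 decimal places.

Let p₁ = 0.75, p₀ = 0.25.
Under exogeneity and monotonicity, PN = (p₁ − p₀) / p₁.
PN = (0.75 − 0.25) / 0.75 = 0.5 / 0.75 ≈ 0.6667

PN ≈ 0.667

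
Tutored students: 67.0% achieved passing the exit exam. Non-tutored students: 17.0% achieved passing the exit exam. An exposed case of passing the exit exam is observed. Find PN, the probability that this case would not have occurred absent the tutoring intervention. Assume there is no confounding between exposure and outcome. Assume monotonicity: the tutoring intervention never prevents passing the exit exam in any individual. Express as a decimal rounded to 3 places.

p₁ = 0.67, p₀ = 0.17.
Under exogeneity and monotonicity, PN = (p₁ − p₀) / p₁.
PN = (0.67 − 0.17) / 0.67 = 0.5 / 0.67 ≈ 0.7463

PN ≈ 0.746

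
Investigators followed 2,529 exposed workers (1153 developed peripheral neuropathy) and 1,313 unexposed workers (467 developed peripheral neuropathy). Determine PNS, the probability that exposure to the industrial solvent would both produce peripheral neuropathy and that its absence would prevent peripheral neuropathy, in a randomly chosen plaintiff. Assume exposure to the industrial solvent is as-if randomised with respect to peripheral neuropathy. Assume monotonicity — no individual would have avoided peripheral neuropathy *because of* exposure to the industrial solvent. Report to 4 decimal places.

PNS ≈ 0.1002

p₁ = P(outcome | exposed) = 1153/2529 = 0.45591
p₀ = P(outcome | unexposed) = 467/1313 = 0.35567
Under exogeneity and monotonicity, PNS = p₁ − p₀.
PNS = 0.45591 − 0.35567 = 0.10024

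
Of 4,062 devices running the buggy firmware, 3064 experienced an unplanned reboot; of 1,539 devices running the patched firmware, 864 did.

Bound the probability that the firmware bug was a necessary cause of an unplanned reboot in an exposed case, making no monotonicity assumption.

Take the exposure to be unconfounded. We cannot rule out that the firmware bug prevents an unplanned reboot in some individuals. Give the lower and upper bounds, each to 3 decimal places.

p₁ = P(outcome | exposed) = 3064/4062 = 0.75431
p₀ = P(outcome | unexposed) = 864/1539 = 0.5614
Under exogeneity alone the bounds on PN are max{0,(p₁−p₀)/p₁} ≤ PN ≤ min{1,(1−p₀)/p₁}.
  lower = (p₁ − p₀)/p₁ = 0.1929 / 0.75431 ≈ 0.2557
  upper = min{1, (1 − p₀)/p₁} = 0.4386 / 0.75431 ≈ 0.5815

0.256 ≤ PN ≤ 0.581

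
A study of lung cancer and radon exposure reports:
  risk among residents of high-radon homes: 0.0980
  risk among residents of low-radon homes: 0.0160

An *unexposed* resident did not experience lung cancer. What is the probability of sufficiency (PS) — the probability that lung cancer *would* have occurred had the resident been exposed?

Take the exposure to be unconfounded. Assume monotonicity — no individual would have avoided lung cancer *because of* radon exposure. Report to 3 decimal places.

PS ≈ 0.083

Let p₁ = 0.098, p₀ = 0.016.
Under exogeneity and monotonicity, PS = (p₁ − p₀) / (1 − p₀).
PS = (0.098 − 0.016) / (1 − 0.016) = 0.082 / 0.984 ≈ 0.0833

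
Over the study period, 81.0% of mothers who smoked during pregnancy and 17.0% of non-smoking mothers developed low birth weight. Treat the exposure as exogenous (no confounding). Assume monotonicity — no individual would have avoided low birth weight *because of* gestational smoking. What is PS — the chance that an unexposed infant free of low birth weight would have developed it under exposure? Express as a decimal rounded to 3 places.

p₁ = 0.81, p₀ = 0.17.
Under exogeneity and monotonicity, PS = (p₁ − p₀) / (1 − p₀).
PS = (0.81 − 0.17) / (1 − 0.17) = 0.64 / 0.83 ≈ 0.7711

PS ≈ 0.771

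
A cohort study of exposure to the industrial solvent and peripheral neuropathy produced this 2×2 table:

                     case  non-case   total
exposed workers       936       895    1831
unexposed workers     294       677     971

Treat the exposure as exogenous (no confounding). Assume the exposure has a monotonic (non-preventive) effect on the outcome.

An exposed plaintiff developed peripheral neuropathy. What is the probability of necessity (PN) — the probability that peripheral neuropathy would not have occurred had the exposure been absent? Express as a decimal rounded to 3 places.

PN ≈ 0.408

p₁ = P(outcome | exposed) = 936/1831 = 0.5112
p₀ = P(outcome | unexposed) = 294/971 = 0.30278
Under exogeneity and monotonicity, PN = (p₁ − p₀)/p₁.
PN = (0.5112 − 0.30278) / 0.5112 ≈ 0.4077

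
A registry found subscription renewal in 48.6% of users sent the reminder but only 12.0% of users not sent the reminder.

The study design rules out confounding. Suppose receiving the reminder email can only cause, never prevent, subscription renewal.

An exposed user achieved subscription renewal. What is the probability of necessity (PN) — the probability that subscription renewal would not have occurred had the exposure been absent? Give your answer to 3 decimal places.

p₁ = 0.486, p₀ = 0.12.
Under exogeneity and monotonicity, PN = (p₁ − p₀) / p₁.
PN = (0.486 − 0.12) / 0.486 = 0.366 / 0.486 ≈ 0.7531

PN ≈ 0.753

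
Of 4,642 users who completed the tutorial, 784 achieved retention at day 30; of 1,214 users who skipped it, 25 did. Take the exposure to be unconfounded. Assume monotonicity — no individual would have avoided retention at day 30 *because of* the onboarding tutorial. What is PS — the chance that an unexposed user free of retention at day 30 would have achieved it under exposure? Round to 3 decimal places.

PS ≈ 0.151

p₁ = P(outcome | exposed) = 784/4642 = 0.16889
p₀ = P(outcome | unexposed) = 25/1214 = 0.020593
Under exogeneity and monotonicity, PS = (p₁ − p₀) / (1 − p₀).
PS = (0.16889 − 0.020593) / (1 − 0.020593) = 0.1483 / 0.97941 ≈ 0.1514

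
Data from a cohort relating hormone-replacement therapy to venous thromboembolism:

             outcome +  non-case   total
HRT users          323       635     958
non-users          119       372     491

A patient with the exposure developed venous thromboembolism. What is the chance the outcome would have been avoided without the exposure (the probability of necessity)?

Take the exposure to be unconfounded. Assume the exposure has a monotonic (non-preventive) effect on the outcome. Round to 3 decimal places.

p₁ = P(outcome | exposed) = 323/958 = 0.33716
p₀ = P(outcome | unexposed) = 119/491 = 0.24236
Under exogeneity and monotonicity, PN = (p₁ − p₀) / p₁.
PN = (0.33716 − 0.24236) / 0.33716 = 0.094798 / 0.33716 ≈ 0.2812

PN ≈ 0.281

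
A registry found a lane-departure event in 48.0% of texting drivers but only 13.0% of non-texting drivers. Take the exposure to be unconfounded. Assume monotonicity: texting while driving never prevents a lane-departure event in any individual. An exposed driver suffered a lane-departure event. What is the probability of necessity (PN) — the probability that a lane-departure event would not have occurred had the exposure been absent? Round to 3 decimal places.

p₁ = 0.48, p₀ = 0.13.
Under exogeneity and monotonicity, PN = (p₁ − p₀) / p₁.
PN = (0.48 − 0.13) / 0.48 = 0.35 / 0.48 ≈ 0.7292

PN ≈ 0.729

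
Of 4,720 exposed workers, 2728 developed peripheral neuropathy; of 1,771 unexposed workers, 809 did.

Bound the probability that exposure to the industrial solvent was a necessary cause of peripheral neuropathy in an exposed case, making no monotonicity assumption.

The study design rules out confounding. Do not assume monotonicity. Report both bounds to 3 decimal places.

p₁ = P(outcome | exposed) = 2728/4720 = 0.57797
p₀ = P(outcome | unexposed) = 809/1771 = 0.4568
Under exogeneity alone the bounds on PN are max{0,(p₁−p₀)/p₁} ≤ PN ≤ min{1,(1−p₀)/p₁}.
  lower = (p₁ − p₀)/p₁ = 0.12116 / 0.57797 ≈ 0.2096
  upper = min{1, (1 − p₀)/p₁} = 0.5432 / 0.57797 ≈ 0.9398

0.210 ≤ PN ≤ 0.940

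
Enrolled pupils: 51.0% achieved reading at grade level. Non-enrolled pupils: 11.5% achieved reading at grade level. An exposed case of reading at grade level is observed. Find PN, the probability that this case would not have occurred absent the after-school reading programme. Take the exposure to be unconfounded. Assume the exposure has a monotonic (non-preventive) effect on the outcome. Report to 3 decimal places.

p₁ = 0.51, p₀ = 0.115.
Under exogeneity and monotonicity, PN = (p₁ − p₀) / p₁.
PN = (0.51 − 0.115) / 0.51 = 0.395 / 0.51 ≈ 0.7745

PN ≈ 0.775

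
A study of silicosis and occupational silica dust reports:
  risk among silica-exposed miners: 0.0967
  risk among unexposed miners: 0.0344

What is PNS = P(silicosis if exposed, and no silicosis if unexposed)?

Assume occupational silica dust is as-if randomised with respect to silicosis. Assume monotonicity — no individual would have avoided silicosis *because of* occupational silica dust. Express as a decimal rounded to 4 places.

Let p₁ = 0.0967, p₀ = 0.0344.
Under exogeneity and monotonicity, PNS = p₁ − p₀.
PNS = 0.0967 − 0.0344 = 0.0623

PNS ≈ 0.0623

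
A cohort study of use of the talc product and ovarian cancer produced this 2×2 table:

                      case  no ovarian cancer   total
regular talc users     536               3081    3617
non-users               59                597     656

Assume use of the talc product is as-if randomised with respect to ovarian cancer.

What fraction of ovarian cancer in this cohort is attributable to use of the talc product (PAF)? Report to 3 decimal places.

p₁ = P(outcome | exposed) = 536/3617 = 0.14819
p₀ = P(outcome | unexposed) = 59/656 = 0.089939
Exposure prevalence π = 3617/4273 = 0.84648; overall risk P(Y=1) = 0.13925.
Under exogeneity, PAF = [P(Y=1) − p₀]/P(Y=1).
PAF = (0.13925 − 0.089939) / 0.13925 ≈ 0.3541

PAF ≈ 0.354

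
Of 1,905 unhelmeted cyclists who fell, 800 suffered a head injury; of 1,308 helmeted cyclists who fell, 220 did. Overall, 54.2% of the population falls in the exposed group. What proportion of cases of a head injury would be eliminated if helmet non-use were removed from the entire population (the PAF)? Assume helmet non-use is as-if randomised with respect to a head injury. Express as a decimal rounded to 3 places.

p₁ = P(outcome | exposed) = 800/1905 = 0.41995
p₀ = P(outcome | unexposed) = 220/1308 = 0.1682
Overall risk P(Y=1) = π·p₁ + (1−π)·p₀ = 0.542×0.41995 + 0.458×0.1682 = 0.30465.
Under exogeneity, PAF = [P(Y=1) − p₀] / P(Y=1).
PAF = (0.30465 − 0.1682) / 0.30465 ≈ 0.4479

PAF ≈ 0.448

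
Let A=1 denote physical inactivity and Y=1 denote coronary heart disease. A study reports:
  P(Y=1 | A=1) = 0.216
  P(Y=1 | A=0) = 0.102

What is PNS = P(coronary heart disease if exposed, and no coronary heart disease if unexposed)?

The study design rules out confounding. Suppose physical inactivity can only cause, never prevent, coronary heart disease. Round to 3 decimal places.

PNS ≈ 0.114

Let p₁ = 0.216, p₀ = 0.102.
Under exogeneity and monotonicity, PNS = p₁ − p₀.
PNS = 0.216 − 0.102 = 0.114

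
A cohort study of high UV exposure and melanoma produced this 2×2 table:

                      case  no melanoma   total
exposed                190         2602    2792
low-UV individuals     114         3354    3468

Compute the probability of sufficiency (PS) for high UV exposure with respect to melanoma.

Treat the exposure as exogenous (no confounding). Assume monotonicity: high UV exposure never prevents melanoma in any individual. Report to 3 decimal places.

PS ≈ 0.036

p₁ = P(outcome | exposed) = 190/2792 = 0.068052
p₀ = P(outcome | unexposed) = 114/3468 = 0.032872
Under exogeneity and monotonicity, PS = (p₁ − p₀) / (1 − p₀).
PS = (0.068052 − 0.032872) / (1 − 0.032872) = 0.03518 / 0.96713 ≈ 0.0364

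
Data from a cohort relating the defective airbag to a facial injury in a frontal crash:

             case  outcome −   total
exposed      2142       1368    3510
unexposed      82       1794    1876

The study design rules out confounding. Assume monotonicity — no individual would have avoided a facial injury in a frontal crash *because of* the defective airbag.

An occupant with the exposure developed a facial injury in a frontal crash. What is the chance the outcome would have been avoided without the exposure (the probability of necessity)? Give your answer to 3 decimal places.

PN ≈ 0.928

p₁ = P(outcome | exposed) = 2142/3510 = 0.61026
p₀ = P(outcome | unexposed) = 82/1876 = 0.04371
Under exogeneity and monotonicity, PN = (p₁ − p₀)/p₁.
PN = (0.61026 − 0.04371) / 0.61026 ≈ 0.9284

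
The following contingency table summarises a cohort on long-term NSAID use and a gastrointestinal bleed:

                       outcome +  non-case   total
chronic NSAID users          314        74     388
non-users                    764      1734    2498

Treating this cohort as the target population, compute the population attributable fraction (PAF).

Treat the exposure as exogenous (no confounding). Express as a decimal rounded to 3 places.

p₁ = P(outcome | exposed) = 314/388 = 0.80928
p₀ = P(outcome | unexposed) = 764/2498 = 0.30584
Exposure prevalence π = 388/2886 = 0.13444; overall risk P(Y=1) = 0.37353.
Under exogeneity, PAF = [P(Y=1) − p₀]/P(Y=1).
PAF = (0.37353 − 0.30584) / 0.37353 ≈ 0.1812

PAF ≈ 0.181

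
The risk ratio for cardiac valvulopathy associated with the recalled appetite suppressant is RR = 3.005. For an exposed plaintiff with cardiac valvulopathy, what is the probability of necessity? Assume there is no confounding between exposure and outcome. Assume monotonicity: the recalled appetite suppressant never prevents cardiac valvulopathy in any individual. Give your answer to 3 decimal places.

Under exogeneity and monotonicity, PN = (RR − 1) / RR = 1 − 1/RR.
PN = (3.005 − 1) / 3.005 = 2.005 / 3.005 ≈ 0.6672

PN ≈ 0.667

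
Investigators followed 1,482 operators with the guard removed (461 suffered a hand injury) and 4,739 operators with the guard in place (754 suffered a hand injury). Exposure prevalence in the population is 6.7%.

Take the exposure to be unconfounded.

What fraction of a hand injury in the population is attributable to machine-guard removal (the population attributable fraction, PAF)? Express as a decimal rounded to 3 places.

PAF ≈ 0.060

p₁ = P(outcome | exposed) = 461/1482 = 0.31107
p₀ = P(outcome | unexposed) = 754/4739 = 0.15911
Overall risk P(Y=1) = π·p₁ + (1−π)·p₀ = 0.067×0.31107 + 0.933×0.15911 = 0.16929.
Under exogeneity, PAF = [P(Y=1) − p₀] / P(Y=1).
PAF = (0.16929 − 0.15911) / 0.16929 ≈ 0.0601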